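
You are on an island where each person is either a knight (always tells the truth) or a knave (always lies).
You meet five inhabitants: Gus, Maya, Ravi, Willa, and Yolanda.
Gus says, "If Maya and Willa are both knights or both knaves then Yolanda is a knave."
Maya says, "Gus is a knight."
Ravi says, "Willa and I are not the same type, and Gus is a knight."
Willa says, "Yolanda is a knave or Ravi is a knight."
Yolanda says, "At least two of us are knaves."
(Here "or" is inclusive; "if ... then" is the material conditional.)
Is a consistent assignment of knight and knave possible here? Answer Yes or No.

Yes

One consistent assignment: Gus=knight, Maya=knight, Ravi=knave, Willa=knave, Yolanda=knight.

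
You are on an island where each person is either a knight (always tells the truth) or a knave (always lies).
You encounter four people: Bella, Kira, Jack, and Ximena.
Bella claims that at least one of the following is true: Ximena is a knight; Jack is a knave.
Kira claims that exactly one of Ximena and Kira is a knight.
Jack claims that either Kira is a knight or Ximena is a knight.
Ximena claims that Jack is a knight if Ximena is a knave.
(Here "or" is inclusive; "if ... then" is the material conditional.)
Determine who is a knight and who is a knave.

Bella is a knight, Kira is a knave, Jack is a knave, and Ximena is a knave.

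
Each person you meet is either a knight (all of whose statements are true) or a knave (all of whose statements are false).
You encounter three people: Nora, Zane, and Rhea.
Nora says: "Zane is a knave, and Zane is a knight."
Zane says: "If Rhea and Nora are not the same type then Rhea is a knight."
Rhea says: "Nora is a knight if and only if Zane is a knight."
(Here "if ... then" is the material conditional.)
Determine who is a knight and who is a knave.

Suppose Nora is a knight. Then Nora's statement "Zane is a knave, and Zane is a knight" would have to be true. Checking the 4 ways to assign the others, none is consistent with every speaker.
(For instance, with Zane=knight, Rhea=knave, Nora's claim "Zane is a knave, and Zane is a knight" comes out false where it would need to be true.)
So Nora must be a knave, making "Zane is a knave, and Zane is a knight" false. Taking Nora=knave, Zane=knight, Rhea=knave, each remaining statement checks out:
  Zane (knight): "if Rhea and Nora are not the same type then Rhea is a knight" — true. ✓
  Rhea (knave): "Nora is a knight if and only if Zane is a knight" — false. ✓
This is the unique consistent assignment.

Knights: Zane. Knaves: Nora and Rhea.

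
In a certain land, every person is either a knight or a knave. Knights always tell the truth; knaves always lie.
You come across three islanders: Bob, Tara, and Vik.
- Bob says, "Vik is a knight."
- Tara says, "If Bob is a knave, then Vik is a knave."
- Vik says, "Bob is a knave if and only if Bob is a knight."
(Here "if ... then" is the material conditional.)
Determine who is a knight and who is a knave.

Bob is a knave, Tara is a knight, and Vik is a knave.

Suppose Bob is a knight. Then Bob's statement "Vik is a knight" would have to be true. Checking the 4 ways to assign the others, none is consistent with every speaker.
(For instance, with Tara=knight, Vik=knave, Bob's claim "Vik is a knight" comes out false where it would need to be true.)
So Bob must be a knave, making "Vik is a knight" false. Taking Bob=knave, Tara=knight, Vik=knave, each remaining statement checks out:
  Tara (knight): "if Bob is a knave, then Vik is a knave" — true. ✓
  Vik (knave): "Bob is a knave if and only if Bob is a knight" — false. ✓
This is the unique consistent assignment.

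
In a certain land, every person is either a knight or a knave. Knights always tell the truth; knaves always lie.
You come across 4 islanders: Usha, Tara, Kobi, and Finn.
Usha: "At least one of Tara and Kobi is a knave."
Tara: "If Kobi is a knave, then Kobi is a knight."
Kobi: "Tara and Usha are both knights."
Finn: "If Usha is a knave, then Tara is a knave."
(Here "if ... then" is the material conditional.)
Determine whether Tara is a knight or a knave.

Consistent assignments: {Usha=knight, Tara=knave, Kobi=knave, Finn=knight}
In every consistent assignment, Tara is a knave.

Tara is a knave.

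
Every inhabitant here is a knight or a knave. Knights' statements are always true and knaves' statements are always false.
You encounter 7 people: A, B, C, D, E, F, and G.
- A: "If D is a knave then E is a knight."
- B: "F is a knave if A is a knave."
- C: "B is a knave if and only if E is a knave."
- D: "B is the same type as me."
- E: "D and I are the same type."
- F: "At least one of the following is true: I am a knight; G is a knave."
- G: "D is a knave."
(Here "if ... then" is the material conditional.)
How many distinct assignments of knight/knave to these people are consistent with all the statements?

2

Consistent assignments:
  A=knight, B=knight, C=knight, D=knight, E=knight, F=knight, G=knave
  A=knight, B=knight, C=knave, D=knight, E=knave, F=knight, G=knave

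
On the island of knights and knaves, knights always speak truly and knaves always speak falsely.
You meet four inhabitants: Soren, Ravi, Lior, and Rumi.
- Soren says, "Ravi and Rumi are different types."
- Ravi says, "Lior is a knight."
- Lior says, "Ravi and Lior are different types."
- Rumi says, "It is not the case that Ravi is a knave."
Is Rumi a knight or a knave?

Rumi is a knave.

Consistent assignments: {Soren=knave, Ravi=knave, Lior=knave, Rumi=knave}
In every consistent assignment, Rumi is a knave.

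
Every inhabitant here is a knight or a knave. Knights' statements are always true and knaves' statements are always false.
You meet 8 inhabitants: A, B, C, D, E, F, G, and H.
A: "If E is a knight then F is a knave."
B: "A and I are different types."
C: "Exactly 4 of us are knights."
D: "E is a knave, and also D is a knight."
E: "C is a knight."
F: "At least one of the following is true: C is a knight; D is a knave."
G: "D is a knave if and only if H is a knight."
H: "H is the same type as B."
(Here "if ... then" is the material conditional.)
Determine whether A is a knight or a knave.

A is a knave.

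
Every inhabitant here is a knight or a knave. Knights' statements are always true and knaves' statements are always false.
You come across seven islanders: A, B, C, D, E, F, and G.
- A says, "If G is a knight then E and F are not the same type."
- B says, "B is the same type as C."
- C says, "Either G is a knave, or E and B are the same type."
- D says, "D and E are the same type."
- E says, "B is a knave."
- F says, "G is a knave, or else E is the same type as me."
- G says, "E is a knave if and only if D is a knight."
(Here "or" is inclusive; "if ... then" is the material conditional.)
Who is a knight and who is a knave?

A is a knight, B is a knave, C is a knight, D is a knight, E is a knight, F is a knight, and G is a knave.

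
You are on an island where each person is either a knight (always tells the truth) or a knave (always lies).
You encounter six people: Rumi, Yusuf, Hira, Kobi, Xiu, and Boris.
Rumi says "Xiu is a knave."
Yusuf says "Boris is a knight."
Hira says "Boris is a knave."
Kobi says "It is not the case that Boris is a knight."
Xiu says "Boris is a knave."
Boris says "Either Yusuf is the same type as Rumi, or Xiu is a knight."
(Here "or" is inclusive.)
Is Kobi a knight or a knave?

Consistent assignments: {Rumi=knight, Yusuf=knight, Hira=knave, Kobi=knave, Xiu=knave, Boris=knight}
In every consistent assignment, Kobi is a knave.

Kobi is a knave.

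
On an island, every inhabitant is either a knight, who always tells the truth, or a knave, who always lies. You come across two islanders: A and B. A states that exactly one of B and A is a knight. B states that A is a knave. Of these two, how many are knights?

1

The unique consistent assignment is A=knight, B=knave.
That has 1 knight.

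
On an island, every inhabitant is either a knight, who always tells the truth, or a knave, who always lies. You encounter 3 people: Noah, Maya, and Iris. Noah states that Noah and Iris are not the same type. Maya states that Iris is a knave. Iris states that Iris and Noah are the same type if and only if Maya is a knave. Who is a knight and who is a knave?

Suppose Noah is a knight. Then Noah's statement "Noah and Iris are not the same type" would have to be true. Checking the 4 ways to assign the others, none is consistent with every speaker.
(For instance, with Maya=knight, Iris=knave, Iris's claim "Iris and Noah are the same type if and only if Maya is a knave" comes out true where it would need to be false.)
So Noah must be a knave, making "Noah and Iris are not the same type" false. Taking Noah=knave, Maya=knight, Iris=knave, each remaining statement checks out:
  Maya (knight): "Iris is a knave" — true. ✓
  Iris (knave): "Iris and Noah are the same type if and only if Maya is a knave" — false. ✓
This is the unique consistent assignment.

Noah is a knave, Maya is a knight, and Iris is a knave.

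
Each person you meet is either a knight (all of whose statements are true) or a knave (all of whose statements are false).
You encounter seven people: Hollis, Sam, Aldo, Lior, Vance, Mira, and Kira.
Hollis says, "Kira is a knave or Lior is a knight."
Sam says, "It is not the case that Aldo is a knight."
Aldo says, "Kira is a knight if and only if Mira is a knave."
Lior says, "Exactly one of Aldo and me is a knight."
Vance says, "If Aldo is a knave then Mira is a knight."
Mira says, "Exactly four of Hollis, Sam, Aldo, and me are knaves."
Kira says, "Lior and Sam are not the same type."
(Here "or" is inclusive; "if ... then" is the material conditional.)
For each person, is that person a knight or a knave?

Knights: Hollis, Sam, and Lior. Knaves: Aldo, Vance, Mira, and Kira.

Hollis is a knight, so "Kira is a knave or Lior is a knight" must be true — and it is.
Sam is a knight, so "it is not the case that Aldo is a knight" must be true — and it is.
Aldo is a knave; "Kira is a knight if and only if Mira is a knave" is False, as required.
Lior is a knight, so "exactly one of Aldo and me is a knight" must be true — and it is.
Vance is a knave; "if Aldo is a knave then Mira is a knight" is False, as required.
Mira is a knave, so "exactly four of Hollis, Sam, Aldo, and me are knaves" must be False — and it is.
As a knave, Kira's statement "Lior and Sam are not the same type" should be False; it is.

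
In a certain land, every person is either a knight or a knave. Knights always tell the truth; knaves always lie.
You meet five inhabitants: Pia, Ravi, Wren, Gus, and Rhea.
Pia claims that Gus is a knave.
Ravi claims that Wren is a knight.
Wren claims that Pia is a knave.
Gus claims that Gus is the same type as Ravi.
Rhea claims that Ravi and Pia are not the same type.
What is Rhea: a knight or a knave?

Rhea is a knight.

Consistent assignments: {Pia=knave, Ravi=knight, Wren=knight, Gus=knight, Rhea=knight}
In every consistent assignment, Rhea is a knight.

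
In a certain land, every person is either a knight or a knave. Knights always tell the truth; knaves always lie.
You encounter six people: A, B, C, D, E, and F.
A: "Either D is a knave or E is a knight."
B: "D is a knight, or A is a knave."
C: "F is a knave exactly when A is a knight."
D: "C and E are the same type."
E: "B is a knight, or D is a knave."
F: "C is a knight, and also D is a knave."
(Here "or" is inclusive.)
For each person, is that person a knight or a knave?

A is a knight, B is a knight, C is a knight, D is a knight, E is a knight, and F is a knave.

A is a knight, and the claim "either D is a knave or E is a knight" is indeed True.
B (knight): "D is a knight, or A is a knave" — True. ✓
C is a knight, so "F is a knave exactly when A is a knight" must be True — and it is.
As a knight, D's statement "C and E are the same type" should be True; it is.
Since E is a knight, "B is a knight, or D is a knave" needs to be True, which holds.
F is a knave, and the claim "C is a knight, and also D is a knave" is indeed False.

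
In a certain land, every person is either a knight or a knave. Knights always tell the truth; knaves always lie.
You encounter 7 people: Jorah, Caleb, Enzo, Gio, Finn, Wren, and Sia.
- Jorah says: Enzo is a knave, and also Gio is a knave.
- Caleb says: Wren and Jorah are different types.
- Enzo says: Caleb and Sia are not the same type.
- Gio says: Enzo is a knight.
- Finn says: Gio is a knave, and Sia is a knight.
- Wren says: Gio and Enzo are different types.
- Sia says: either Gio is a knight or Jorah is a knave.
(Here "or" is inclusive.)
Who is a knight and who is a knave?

Jorah is a knave, Caleb is a knave, Enzo is a knight, Gio is a knight, Finn is a knave, Wren is a knave, and Sia is a knight.

Jorah is a knave, and the claim "Enzo is a knave, and also Gio is a knave" is indeed false.
Caleb is a knave, so "Wren and Jorah are different types" must be false — and it is.
As a knight, Enzo's statement "Caleb and Sia are not the same type" should be true; it is.
Gio (knight): "Enzo is a knight" — true. ✓
Finn is a knave, and the claim "Gio is a knave, and Sia is a knight" is indeed false.
Since Wren is a knave, "Gio and Enzo are different types" needs to be false, which holds.
Sia is a knight, so "either Gio is a knight or Jorah is a knave" must be true — and it is.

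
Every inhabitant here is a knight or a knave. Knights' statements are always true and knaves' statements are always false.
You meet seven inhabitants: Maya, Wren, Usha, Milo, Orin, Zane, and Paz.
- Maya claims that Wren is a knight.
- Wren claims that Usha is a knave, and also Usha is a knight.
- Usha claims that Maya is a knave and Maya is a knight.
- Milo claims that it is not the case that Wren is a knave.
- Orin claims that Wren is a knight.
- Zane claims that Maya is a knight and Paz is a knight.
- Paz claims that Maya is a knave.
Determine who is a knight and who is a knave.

Maya is a knave, Wren is a knave, Usha is a knave, Milo is a knave, Orin is a knave, Zane is a knave, and Paz is a knight.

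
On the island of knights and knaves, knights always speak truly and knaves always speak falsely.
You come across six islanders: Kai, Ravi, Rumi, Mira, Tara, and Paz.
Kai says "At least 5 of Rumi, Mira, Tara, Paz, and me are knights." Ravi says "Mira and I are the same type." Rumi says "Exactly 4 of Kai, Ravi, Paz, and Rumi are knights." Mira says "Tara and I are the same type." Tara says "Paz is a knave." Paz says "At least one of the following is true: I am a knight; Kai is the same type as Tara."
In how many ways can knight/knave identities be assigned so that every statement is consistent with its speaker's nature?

Consistent assignments:
  Kai=knave, Ravi=knight, Rumi=knave, Mira=knight, Tara=knight, Paz=knave
  Kai=knave, Ravi=knave, Rumi=knave, Mira=knight, Tara=knight, Paz=knave

2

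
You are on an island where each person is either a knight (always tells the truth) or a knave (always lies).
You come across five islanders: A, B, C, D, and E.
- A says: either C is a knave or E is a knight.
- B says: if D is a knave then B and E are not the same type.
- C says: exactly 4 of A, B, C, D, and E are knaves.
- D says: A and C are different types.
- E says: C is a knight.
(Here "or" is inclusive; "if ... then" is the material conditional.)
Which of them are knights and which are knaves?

A (knight): "either C is a knave or E is a knight" — True. ✓
B is a knight; "if D is a knave then B and E are not the same type" is True, as required.
C is a knave; "exactly 4 of A, B, C, D, and E are knaves" is false, as required.
D (knight): "A and C are different types" — True. ✓
Since E is a knave, "C is a knight" needs to be false, which holds.

A is a knight, B is a knight, C is a knave, D is a knight, and E is a knave.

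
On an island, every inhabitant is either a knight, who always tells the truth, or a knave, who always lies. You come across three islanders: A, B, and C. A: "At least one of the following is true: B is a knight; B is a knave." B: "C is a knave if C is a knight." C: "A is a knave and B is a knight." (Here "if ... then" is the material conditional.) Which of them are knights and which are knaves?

A is a knight; "at least one of the following is true: B is a knight; B is a knave" is true, as required.
B (knight): "C is a knave if C is a knight" — true. ✓
As a knave, C's statement "A is a knave and B is a knight" should be False; it is.

Knights: A and B. Knaves: C.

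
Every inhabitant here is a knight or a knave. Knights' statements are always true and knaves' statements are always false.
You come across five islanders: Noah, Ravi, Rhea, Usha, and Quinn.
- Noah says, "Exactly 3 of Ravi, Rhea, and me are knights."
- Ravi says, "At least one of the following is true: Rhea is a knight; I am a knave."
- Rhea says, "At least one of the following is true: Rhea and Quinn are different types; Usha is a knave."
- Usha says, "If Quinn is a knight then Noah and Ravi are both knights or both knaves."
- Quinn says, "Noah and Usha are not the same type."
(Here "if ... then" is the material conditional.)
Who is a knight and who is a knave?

Noah is a knight, Ravi is a knight, Rhea is a knight, Usha is a knight, and Quinn is a knave.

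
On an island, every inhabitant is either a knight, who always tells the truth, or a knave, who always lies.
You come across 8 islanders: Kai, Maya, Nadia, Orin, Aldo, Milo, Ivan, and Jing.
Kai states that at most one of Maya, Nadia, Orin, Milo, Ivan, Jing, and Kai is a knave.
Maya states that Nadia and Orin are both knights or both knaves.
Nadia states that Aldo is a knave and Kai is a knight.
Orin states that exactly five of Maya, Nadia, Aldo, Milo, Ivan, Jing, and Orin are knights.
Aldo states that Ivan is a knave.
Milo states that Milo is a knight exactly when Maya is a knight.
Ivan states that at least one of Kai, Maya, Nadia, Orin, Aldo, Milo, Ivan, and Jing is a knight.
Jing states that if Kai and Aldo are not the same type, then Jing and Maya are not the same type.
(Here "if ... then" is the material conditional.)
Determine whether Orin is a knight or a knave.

Orin is a knave.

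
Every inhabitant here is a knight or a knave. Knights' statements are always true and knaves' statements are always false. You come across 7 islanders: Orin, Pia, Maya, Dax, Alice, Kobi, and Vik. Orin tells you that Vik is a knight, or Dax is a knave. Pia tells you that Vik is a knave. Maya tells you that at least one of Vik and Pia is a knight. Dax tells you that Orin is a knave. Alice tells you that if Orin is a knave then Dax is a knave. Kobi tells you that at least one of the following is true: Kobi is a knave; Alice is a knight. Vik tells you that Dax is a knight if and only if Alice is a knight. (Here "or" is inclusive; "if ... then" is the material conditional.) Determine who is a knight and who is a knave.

Orin is a knight, Pia is a knight, Maya is a knight, Dax is a knave, Alice is a knight, Kobi is a knight, and Vik is a knave.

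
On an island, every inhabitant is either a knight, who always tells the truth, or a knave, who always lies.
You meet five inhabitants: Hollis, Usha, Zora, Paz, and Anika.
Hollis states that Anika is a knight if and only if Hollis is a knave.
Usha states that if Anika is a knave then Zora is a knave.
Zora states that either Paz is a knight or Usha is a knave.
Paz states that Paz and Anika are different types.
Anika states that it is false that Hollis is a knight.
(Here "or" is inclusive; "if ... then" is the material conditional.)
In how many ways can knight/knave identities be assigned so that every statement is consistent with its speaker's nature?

3

Consistent assignments:
  Hollis=knight, Usha=knight, Zora=knave, Paz=knave, Anika=knave
  Hollis=knight, Usha=knave, Zora=knight, Paz=knight, Anika=knave
  Hollis=knight, Usha=knave, Zora=knight, Paz=knave, Anika=knave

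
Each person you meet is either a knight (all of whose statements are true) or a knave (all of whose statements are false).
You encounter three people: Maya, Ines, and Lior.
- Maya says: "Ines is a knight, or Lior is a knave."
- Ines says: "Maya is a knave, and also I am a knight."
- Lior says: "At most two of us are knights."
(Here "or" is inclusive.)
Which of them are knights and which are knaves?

Knights: Lior. Knaves: Maya and Ines.

Suppose Maya is a knight. Then Maya's statement "Ines is a knight, or Lior is a knave" would have to be true. Checking the 4 ways to assign the others, none is consistent with every speaker.
(For instance, with Ines=knave, Lior=knight, Maya's claim "Ines is a knight, or Lior is a knave" comes out false where it would need to be true.)
So Maya must be a knave, making "Ines is a knight, or Lior is a knave" false. Taking Maya=knave, Ines=knave, Lior=knight, each remaining statement checks out:
  Ines (knave): "Maya is a knave, and also I am a knight" — false. ✓
  Lior (knight): "at most two of us are knights" — true. ✓
This is the unique consistent assignment.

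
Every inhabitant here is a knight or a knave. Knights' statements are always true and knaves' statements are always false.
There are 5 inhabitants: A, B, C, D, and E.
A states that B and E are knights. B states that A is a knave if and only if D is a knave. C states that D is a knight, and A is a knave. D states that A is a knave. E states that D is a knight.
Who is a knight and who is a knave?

As a knave, A's statement "B and E are knights" should be false; it is.
B is a knave; "A is a knave if and only if D is a knave" is false, as required.
C (knight): "D is a knight, and A is a knave" — true. ✓
D (knight): "A is a knave" — true. ✓
E is a knight, and the claim "D is a knight" is indeed true.

A is a knave, B is a knave, C is a knight, D is a knight, and E is a knight.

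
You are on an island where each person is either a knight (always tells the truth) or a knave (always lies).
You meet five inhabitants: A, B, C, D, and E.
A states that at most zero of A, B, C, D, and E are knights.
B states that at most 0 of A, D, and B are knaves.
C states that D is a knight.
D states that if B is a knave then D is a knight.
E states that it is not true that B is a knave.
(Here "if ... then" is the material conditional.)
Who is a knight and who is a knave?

A is a knave, B is a knave, C is a knight, D is a knight, and E is a knave.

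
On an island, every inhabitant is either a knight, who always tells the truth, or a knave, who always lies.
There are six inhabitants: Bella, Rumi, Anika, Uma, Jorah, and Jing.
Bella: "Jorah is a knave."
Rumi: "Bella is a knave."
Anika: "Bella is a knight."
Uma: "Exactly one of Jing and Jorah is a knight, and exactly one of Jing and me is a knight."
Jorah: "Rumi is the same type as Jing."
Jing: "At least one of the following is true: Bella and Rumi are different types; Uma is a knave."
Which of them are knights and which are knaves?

Bella is a knave, Rumi is a knight, Anika is a knave, Uma is a knave, Jorah is a knight, and Jing is a knight.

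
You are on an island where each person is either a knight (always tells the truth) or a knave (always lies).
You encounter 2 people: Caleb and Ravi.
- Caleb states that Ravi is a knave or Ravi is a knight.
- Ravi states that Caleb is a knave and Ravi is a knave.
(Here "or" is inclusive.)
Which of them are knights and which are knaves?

Knights: Caleb. Knaves: Ravi.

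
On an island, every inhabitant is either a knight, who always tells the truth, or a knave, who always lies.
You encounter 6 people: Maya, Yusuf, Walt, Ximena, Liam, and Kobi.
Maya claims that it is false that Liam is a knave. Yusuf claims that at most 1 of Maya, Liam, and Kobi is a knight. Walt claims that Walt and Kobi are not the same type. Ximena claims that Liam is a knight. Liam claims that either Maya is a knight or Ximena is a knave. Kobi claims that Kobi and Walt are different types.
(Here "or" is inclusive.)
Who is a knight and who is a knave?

As a knight, Maya's statement "it is false that Liam is a knave" should be true; it is.
Yusuf is a knave, so "at most 1 of Maya, Liam, and Kobi is a knight" must be False — and it is.
Walt is a knave, so "Walt and Kobi are not the same type" must be False — and it is.
Ximena is a knight; "Liam is a knight" is true, as required.
Liam is a knight; "either Maya is a knight or Ximena is a knave" is true, as required.
Kobi is a knave, so "Kobi and Walt are different types" must be False — and it is.

Knights: Maya, Ximena, and Liam. Knaves: Yusuf, Walt, and Kobi.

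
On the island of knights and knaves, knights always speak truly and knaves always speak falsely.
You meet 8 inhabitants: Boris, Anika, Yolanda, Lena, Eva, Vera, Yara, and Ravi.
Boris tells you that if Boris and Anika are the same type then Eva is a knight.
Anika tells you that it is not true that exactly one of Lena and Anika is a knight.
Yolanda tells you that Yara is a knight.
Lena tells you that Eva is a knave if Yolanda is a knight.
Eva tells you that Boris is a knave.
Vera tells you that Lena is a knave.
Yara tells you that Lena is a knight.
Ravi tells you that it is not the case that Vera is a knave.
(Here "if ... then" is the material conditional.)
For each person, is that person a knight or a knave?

Boris is a knight, Anika is a knave, Yolanda is a knight, Lena is a knight, Eva is a knave, Vera is a knave, Yara is a knight, and Ravi is a knave.

Boris (knight): "if Boris and Anika are the same type then Eva is a knight" — True. ✓
Anika is a knave; "it is not true that exactly one of Lena and Anika is a knight" is False, as required.
As a knight, Yolanda's statement "Yara is a knight" should be True; it is.
Lena is a knight, so "Eva is a knave if Yolanda is a knight" must be True — and it is.
Since Eva is a knave, "Boris is a knave" needs to be False, which holds.
As a knave, Vera's statement "Lena is a knave" should be False; it is.
Yara is a knight, so "Lena is a knight" must be True — and it is.
Ravi is a knave, and the claim "it is not the case that Vera is a knave" is indeed False.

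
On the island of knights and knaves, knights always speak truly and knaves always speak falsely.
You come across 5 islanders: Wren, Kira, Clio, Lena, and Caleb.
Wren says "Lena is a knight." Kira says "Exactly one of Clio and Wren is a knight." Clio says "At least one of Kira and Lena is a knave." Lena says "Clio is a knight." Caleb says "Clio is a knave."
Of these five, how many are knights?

3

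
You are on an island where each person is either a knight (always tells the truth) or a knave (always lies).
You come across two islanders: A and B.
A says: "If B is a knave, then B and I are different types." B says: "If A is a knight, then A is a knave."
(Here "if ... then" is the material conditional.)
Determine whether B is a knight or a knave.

B is a knave.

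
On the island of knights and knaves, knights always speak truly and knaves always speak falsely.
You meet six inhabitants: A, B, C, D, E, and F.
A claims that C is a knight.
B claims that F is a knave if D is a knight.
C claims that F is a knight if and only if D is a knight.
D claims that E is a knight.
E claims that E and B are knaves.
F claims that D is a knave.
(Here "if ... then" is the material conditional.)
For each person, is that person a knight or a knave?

Knights: B and F. Knaves: A, C, D, and E.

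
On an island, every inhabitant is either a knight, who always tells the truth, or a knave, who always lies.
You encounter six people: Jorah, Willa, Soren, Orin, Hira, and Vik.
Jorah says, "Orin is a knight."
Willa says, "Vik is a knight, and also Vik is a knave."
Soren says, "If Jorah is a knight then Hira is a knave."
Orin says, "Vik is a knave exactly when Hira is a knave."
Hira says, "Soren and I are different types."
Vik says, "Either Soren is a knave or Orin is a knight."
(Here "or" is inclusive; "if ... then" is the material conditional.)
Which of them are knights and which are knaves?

Since Jorah is a knight, "Orin is a knight" needs to be True, which holds.
Willa is a knave; "Vik is a knight, and also Vik is a knave" is false, as required.
Soren is a knave, so "if Jorah is a knight then Hira is a knave" must be false — and it is.
Orin is a knight; "Vik is a knave exactly when Hira is a knave" is True, as required.
Hira (knight): "Soren and I are different types" — True. ✓
Vik is a knight, so "either Soren is a knave or Orin is a knight" must be True — and it is.

Jorah is a knight, Willa is a knave, Soren is a knave, Orin is a knight, Hira is a knight, and Vik is a knight.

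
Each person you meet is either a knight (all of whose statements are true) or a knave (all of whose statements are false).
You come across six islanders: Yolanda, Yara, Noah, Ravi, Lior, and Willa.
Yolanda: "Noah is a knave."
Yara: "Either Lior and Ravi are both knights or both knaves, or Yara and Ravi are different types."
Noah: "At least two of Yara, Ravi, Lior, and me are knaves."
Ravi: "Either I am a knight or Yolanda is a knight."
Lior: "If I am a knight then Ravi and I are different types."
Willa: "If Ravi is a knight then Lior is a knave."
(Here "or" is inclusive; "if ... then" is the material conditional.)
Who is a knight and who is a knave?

Knights: Noah, Lior, and Willa. Knaves: Yolanda, Yara, and Ravi.

Yolanda is a knave, so "Noah is a knave" must be False — and it is.
Yara (knave): "either Lior and Ravi are both knights or both knaves, or Yara and Ravi are different types" — False. ✓
Noah (knight): "at least two of Yara, Ravi, Lior, and me are knaves" — True. ✓
Ravi (knave): "either I am a knight or Yolanda is a knight" — False. ✓
As a knight, Lior's statement "if I am a knight then Ravi and I are different types" should be True; it is.
Willa is a knight, so "if Ravi is a knight then Lior is a knave" must be True — and it is.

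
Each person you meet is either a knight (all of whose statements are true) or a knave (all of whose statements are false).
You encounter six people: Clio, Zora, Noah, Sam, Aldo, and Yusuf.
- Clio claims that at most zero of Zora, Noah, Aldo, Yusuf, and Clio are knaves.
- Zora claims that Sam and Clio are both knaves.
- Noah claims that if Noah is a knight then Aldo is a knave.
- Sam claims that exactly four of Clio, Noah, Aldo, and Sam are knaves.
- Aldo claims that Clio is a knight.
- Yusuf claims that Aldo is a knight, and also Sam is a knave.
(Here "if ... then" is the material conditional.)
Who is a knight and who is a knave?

Clio is a knave, and the claim "at most zero of Zora, Noah, Aldo, Yusuf, and Clio are knaves" is indeed false.
Zora is a knight; "Sam and Clio are both knaves" is true, as required.
Since Noah is a knight, "if Noah is a knight then Aldo is a knave" needs to be true, which holds.
Sam is a knave, so "exactly four of Clio, Noah, Aldo, and Sam are knaves" must be false — and it is.
Aldo (knave): "Clio is a knight" — false. ✓
Yusuf is a knave; "Aldo is a knight, and also Sam is a knave" is false, as required.

Knights: Zora and Noah. Knaves: Clio, Sam, Aldo, and Yusuf.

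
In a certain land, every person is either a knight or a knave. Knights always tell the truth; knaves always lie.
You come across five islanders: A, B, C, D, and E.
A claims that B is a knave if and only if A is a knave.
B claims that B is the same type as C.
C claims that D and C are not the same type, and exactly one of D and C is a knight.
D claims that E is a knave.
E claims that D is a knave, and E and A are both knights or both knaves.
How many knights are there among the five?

4

The unique consistent assignment is A=knight, B=knight, C=knight, D=knave, E=knight.
That has 4 knights.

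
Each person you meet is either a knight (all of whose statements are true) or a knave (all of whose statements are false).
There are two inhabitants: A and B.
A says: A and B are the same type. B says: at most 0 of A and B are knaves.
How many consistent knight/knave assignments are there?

1

Consistent assignments:
  A=knight, B=knight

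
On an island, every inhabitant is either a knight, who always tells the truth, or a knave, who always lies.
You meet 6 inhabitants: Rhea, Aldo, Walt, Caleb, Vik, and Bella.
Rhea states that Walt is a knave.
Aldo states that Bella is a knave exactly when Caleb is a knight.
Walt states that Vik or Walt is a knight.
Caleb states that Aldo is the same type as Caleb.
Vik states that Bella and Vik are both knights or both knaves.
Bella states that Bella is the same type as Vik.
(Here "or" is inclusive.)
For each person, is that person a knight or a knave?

Rhea is a knave, Aldo is a knight, Walt is a knight, Caleb is a knave, Vik is a knight, and Bella is a knight.

As a knave, Rhea's statement "Walt is a knave" should be False; it is.
Aldo is a knight; "Bella is a knave exactly when Caleb is a knight" is True, as required.
Since Walt is a knight, "Vik or Walt is a knight" needs to be True, which holds.
Since Caleb is a knave, "Aldo is the same type as Caleb" needs to be False, which holds.
Vik is a knight, so "Bella and Vik are both knights or both knaves" must be True — and it is.
Bella (knight): "Bella is the same type as Vik" — True. ✓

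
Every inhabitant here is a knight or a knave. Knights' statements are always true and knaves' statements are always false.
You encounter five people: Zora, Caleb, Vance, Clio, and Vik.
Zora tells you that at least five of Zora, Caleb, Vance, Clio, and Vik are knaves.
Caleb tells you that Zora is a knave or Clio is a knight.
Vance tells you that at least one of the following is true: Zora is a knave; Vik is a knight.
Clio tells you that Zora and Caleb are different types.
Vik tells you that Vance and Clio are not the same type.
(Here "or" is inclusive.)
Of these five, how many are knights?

3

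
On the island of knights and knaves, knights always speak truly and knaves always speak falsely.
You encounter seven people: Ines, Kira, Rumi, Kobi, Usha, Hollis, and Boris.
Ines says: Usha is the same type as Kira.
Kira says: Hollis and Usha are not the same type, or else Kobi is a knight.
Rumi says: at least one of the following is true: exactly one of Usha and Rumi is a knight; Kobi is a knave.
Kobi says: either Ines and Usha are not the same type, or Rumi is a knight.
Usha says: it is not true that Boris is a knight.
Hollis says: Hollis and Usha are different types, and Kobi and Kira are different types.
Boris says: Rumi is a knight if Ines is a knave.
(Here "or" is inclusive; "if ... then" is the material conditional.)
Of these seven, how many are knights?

4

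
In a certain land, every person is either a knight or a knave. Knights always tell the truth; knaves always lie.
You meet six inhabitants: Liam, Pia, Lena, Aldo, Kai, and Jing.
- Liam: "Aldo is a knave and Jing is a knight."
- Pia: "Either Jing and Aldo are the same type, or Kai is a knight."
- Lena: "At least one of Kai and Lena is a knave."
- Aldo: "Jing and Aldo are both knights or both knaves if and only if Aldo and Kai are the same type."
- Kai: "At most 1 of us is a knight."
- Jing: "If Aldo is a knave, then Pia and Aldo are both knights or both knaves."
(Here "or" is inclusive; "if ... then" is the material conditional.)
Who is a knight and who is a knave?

Liam (knight): "Aldo is a knave and Jing is a knight" — true. ✓
As a knave, Pia's statement "either Jing and Aldo are the same type, or Kai is a knight" should be False; it is.
Lena is a knight, and the claim "at least one of Kai and Lena is a knave" is indeed true.
Since Aldo is a knave, "Jing and Aldo are both knights or both knaves if and only if Aldo and Kai are the same type" needs to be False, which holds.
Kai (knave): "at most 1 of us is a knight" — False. ✓
Jing is a knight; "if Aldo is a knave, then Pia and Aldo are both knights or both knaves" is true, as required.

Liam is a knight, Pia is a knave, Lena is a knight, Aldo is a knave, Kai is a knave, and Jing is a knight.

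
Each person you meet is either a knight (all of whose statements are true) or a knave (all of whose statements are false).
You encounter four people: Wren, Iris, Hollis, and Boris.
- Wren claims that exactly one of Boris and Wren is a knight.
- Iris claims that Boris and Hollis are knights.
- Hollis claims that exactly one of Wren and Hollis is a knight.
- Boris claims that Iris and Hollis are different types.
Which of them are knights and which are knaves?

Suppose Wren is a knight. Then Wren's statement "exactly one of Boris and Wren is a knight" would have to be true. Checking the 8 ways to assign the others, none is consistent with every speaker.
(For instance, with Iris=knave, Hollis=knave, Boris=knave, Hollis's claim "exactly one of Wren and Hollis is a knight" comes out true where it would need to be false.)
So Wren must be a knave, making "exactly one of Boris and Wren is a knight" false. Taking Wren=knave, Iris=knave, Hollis=knave, Boris=knave, each remaining statement checks out:
  Iris (knave): "Boris and Hollis are knights" — false. ✓
  Hollis (knave): "exactly one of Wren and Hollis is a knight" — false. ✓
  Boris (knave): "Iris and Hollis are different types" — false. ✓
This is the unique consistent assignment.

Knights: none. Knaves: Wren, Iris, Hollis, and Boris.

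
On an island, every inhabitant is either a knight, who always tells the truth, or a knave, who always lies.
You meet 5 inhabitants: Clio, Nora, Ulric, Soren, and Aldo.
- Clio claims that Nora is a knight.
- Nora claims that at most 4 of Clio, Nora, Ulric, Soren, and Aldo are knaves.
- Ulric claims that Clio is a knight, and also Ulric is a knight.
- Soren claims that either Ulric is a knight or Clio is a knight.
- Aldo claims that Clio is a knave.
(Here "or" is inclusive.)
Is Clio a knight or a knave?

Clio is a knight.

Consistent assignments: {Clio=knight, Nora=knight, Ulric=knight, Soren=knight, Aldo=knave}; {Clio=knight, Nora=knight, Ulric=knave, Soren=knight, Aldo=knave}
In every consistent assignment, Clio is a knight.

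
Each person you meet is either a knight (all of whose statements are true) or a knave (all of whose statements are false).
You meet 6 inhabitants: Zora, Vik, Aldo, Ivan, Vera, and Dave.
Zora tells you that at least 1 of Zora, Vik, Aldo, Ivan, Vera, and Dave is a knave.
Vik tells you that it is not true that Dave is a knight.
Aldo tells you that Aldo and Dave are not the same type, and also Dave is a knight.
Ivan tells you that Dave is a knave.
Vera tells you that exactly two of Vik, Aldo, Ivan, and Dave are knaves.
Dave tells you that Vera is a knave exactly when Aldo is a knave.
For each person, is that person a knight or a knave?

Knights: Zora, Vik, Ivan, and Vera. Knaves: Aldo and Dave.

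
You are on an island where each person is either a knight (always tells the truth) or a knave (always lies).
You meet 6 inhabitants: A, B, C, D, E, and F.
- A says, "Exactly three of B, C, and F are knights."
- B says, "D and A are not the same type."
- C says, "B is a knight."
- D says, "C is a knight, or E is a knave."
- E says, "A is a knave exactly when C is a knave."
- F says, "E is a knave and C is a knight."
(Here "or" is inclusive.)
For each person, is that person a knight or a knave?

A (knave): "exactly three of B, C, and F are knights" — false. ✓
B is a knave; "D and A are not the same type" is false, as required.
C is a knave, so "B is a knight" must be false — and it is.
D is a knave, and the claim "C is a knight, or E is a knave" is indeed false.
Since E is a knight, "A is a knave exactly when C is a knave" needs to be true, which holds.
F is a knave; "E is a knave and C is a knight" is false, as required.

A is a knave, B is a knave, C is a knave, D is a knave, E is a knight, and F is a knave.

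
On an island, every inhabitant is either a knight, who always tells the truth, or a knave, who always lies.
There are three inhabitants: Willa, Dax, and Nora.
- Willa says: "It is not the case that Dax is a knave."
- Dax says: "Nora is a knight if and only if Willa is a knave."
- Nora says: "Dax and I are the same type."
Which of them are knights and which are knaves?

Willa is a knight, Dax is a knight, and Nora is a knave.

Willa is a knight, so "it is not the case that Dax is a knave" must be True — and it is.
As a knight, Dax's statement "Nora is a knight if and only if Willa is a knave" should be True; it is.
Nora (knave): "Dax and I are the same type" — false. ✓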